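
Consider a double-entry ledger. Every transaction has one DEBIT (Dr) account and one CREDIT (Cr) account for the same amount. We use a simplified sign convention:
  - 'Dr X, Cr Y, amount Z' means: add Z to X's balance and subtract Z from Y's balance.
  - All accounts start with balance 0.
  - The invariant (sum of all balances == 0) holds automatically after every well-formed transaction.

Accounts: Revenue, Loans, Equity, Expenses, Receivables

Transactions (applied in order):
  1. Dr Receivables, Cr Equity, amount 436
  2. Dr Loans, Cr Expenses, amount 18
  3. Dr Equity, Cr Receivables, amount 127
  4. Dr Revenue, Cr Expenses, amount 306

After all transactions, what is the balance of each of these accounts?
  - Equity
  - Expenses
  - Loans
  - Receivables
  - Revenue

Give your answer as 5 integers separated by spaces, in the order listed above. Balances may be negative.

After txn 1 (Dr Receivables, Cr Equity, amount 436): Equity=-436 Receivables=436
After txn 2 (Dr Loans, Cr Expenses, amount 18): Equity=-436 Expenses=-18 Loans=18 Receivables=436
After txn 3 (Dr Equity, Cr Receivables, amount 127): Equity=-309 Expenses=-18 Loans=18 Receivables=309
After txn 4 (Dr Revenue, Cr Expenses, amount 306): Equity=-309 Expenses=-324 Loans=18 Receivables=309 Revenue=306

Answer: -309 -324 18 309 306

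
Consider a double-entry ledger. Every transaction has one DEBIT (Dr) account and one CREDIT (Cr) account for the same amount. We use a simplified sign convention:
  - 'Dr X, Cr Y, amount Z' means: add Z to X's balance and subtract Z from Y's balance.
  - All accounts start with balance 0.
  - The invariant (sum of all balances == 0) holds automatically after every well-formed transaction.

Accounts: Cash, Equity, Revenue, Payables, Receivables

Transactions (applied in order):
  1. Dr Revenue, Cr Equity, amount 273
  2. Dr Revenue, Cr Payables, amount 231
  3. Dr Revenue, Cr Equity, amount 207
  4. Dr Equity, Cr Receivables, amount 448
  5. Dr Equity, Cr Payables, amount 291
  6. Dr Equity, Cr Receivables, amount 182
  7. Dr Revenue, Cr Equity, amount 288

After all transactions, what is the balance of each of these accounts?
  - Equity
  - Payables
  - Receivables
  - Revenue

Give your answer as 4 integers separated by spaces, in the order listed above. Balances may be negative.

After txn 1 (Dr Revenue, Cr Equity, amount 273): Equity=-273 Revenue=273
After txn 2 (Dr Revenue, Cr Payables, amount 231): Equity=-273 Payables=-231 Revenue=504
After txn 3 (Dr Revenue, Cr Equity, amount 207): Equity=-480 Payables=-231 Revenue=711
After txn 4 (Dr Equity, Cr Receivables, amount 448): Equity=-32 Payables=-231 Receivables=-448 Revenue=711
After txn 5 (Dr Equity, Cr Payables, amount 291): Equity=259 Payables=-522 Receivables=-448 Revenue=711
After txn 6 (Dr Equity, Cr Receivables, amount 182): Equity=441 Payables=-522 Receivables=-630 Revenue=711
After txn 7 (Dr Revenue, Cr Equity, amount 288): Equity=153 Payables=-522 Receivables=-630 Revenue=999

Answer: 153 -522 -630 999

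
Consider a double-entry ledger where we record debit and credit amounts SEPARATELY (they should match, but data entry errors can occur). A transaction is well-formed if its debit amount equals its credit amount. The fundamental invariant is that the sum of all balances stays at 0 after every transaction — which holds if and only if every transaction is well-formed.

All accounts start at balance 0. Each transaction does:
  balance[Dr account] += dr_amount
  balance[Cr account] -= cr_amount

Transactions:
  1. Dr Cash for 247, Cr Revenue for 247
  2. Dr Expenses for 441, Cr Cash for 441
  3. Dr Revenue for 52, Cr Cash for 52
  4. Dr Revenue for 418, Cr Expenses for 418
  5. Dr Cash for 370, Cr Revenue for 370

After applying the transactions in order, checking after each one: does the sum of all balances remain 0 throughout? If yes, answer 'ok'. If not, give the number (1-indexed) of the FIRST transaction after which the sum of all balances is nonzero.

Answer: ok

Derivation:
After txn 1: dr=247 cr=247 sum_balances=0
After txn 2: dr=441 cr=441 sum_balances=0
After txn 3: dr=52 cr=52 sum_balances=0
After txn 4: dr=418 cr=418 sum_balances=0
After txn 5: dr=370 cr=370 sum_balances=0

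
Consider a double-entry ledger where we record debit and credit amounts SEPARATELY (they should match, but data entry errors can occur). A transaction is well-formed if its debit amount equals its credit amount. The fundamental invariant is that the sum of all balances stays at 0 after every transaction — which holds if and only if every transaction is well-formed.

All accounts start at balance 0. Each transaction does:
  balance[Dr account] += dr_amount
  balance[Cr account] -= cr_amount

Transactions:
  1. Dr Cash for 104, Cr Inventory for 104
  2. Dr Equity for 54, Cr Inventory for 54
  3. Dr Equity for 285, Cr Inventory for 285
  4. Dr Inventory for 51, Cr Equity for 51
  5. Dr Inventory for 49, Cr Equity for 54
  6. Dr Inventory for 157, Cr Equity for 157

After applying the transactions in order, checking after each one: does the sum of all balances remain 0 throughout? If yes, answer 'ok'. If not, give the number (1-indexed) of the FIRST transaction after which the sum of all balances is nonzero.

After txn 1: dr=104 cr=104 sum_balances=0
After txn 2: dr=54 cr=54 sum_balances=0
After txn 3: dr=285 cr=285 sum_balances=0
After txn 4: dr=51 cr=51 sum_balances=0
After txn 5: dr=49 cr=54 sum_balances=-5
After txn 6: dr=157 cr=157 sum_balances=-5

Answer: 5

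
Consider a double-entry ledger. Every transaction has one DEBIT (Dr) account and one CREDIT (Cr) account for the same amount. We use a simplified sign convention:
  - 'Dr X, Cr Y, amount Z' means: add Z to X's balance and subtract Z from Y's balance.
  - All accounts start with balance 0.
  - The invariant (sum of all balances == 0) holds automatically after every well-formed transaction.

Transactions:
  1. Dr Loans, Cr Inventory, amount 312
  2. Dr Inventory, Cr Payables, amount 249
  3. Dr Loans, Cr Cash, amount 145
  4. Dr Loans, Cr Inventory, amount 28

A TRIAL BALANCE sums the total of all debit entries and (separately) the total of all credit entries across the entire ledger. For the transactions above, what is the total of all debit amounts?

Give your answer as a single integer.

Answer: 734

Derivation:
Txn 1: debit+=312
Txn 2: debit+=249
Txn 3: debit+=145
Txn 4: debit+=28
Total debits = 734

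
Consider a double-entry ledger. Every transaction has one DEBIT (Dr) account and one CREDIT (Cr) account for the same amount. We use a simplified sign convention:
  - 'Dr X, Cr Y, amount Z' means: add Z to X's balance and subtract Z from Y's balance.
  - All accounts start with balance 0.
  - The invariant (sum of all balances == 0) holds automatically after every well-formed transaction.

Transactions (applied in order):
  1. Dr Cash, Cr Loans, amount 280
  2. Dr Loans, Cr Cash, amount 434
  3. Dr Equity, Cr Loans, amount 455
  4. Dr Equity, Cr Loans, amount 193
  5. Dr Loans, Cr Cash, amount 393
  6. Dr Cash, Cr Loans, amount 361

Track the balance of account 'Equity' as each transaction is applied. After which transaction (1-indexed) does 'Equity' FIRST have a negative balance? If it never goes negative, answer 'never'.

Answer: never

Derivation:
After txn 1: Equity=0
After txn 2: Equity=0
After txn 3: Equity=455
After txn 4: Equity=648
After txn 5: Equity=648
After txn 6: Equity=648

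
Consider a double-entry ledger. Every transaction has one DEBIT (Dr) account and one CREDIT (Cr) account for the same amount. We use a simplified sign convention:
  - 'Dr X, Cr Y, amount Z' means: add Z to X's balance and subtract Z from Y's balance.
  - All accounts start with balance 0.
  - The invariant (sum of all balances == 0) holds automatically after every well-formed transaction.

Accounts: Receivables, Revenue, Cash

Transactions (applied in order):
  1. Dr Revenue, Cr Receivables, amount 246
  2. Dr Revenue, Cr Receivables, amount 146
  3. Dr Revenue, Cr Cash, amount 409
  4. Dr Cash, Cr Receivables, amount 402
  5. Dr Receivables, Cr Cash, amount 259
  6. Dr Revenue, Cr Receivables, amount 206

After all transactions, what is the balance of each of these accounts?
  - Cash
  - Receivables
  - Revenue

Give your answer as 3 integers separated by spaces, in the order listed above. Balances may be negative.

Answer: -266 -741 1007

Derivation:
After txn 1 (Dr Revenue, Cr Receivables, amount 246): Receivables=-246 Revenue=246
After txn 2 (Dr Revenue, Cr Receivables, amount 146): Receivables=-392 Revenue=392
After txn 3 (Dr Revenue, Cr Cash, amount 409): Cash=-409 Receivables=-392 Revenue=801
After txn 4 (Dr Cash, Cr Receivables, amount 402): Cash=-7 Receivables=-794 Revenue=801
After txn 5 (Dr Receivables, Cr Cash, amount 259): Cash=-266 Receivables=-535 Revenue=801
After txn 6 (Dr Revenue, Cr Receivables, amount 206): Cash=-266 Receivables=-741 Revenue=1007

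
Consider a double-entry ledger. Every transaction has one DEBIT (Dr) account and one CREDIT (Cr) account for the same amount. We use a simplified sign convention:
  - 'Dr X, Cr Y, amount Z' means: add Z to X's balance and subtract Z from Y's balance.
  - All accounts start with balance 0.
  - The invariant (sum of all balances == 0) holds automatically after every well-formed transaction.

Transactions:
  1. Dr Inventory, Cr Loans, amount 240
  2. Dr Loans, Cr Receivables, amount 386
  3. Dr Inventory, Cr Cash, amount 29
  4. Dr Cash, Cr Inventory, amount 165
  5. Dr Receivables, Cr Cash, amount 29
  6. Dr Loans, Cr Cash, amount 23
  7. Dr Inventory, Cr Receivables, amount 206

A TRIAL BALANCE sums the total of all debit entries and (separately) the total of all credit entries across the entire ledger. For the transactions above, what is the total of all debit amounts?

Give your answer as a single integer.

Answer: 1078

Derivation:
Txn 1: debit+=240
Txn 2: debit+=386
Txn 3: debit+=29
Txn 4: debit+=165
Txn 5: debit+=29
Txn 6: debit+=23
Txn 7: debit+=206
Total debits = 1078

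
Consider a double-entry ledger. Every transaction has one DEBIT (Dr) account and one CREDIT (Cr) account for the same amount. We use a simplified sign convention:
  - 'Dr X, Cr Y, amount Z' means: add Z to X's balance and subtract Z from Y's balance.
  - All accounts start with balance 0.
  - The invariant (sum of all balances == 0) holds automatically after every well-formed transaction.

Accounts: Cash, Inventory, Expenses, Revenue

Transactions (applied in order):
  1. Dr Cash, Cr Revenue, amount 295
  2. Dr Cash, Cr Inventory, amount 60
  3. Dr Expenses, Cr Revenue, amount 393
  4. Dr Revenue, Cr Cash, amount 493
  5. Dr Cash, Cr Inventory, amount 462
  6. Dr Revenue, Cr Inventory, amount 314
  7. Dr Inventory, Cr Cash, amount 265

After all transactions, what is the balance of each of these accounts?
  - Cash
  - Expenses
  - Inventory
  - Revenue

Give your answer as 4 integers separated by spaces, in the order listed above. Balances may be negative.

After txn 1 (Dr Cash, Cr Revenue, amount 295): Cash=295 Revenue=-295
After txn 2 (Dr Cash, Cr Inventory, amount 60): Cash=355 Inventory=-60 Revenue=-295
After txn 3 (Dr Expenses, Cr Revenue, amount 393): Cash=355 Expenses=393 Inventory=-60 Revenue=-688
After txn 4 (Dr Revenue, Cr Cash, amount 493): Cash=-138 Expenses=393 Inventory=-60 Revenue=-195
After txn 5 (Dr Cash, Cr Inventory, amount 462): Cash=324 Expenses=393 Inventory=-522 Revenue=-195
After txn 6 (Dr Revenue, Cr Inventory, amount 314): Cash=324 Expenses=393 Inventory=-836 Revenue=119
After txn 7 (Dr Inventory, Cr Cash, amount 265): Cash=59 Expenses=393 Inventory=-571 Revenue=119

Answer: 59 393 -571 119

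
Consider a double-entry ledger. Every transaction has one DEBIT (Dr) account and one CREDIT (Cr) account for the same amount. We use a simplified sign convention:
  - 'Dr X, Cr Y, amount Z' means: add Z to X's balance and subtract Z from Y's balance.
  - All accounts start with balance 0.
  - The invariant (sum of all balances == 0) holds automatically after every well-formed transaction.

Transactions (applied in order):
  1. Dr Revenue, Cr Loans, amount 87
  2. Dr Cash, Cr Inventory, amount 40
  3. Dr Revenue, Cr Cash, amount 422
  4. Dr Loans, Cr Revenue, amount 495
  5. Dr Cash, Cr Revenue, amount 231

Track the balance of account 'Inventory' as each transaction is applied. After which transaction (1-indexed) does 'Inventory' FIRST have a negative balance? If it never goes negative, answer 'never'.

After txn 1: Inventory=0
After txn 2: Inventory=-40

Answer: 2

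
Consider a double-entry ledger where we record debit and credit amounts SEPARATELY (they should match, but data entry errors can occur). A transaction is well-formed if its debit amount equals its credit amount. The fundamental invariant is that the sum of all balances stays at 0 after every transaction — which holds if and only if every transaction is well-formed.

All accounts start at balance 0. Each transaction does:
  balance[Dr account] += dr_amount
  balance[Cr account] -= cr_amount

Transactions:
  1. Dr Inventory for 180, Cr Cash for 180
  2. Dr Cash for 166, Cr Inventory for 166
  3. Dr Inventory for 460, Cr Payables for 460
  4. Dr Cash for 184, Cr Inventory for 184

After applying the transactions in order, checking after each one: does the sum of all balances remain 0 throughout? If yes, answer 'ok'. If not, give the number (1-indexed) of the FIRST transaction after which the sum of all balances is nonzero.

Answer: ok

Derivation:
After txn 1: dr=180 cr=180 sum_balances=0
After txn 2: dr=166 cr=166 sum_balances=0
After txn 3: dr=460 cr=460 sum_balances=0
After txn 4: dr=184 cr=184 sum_balances=0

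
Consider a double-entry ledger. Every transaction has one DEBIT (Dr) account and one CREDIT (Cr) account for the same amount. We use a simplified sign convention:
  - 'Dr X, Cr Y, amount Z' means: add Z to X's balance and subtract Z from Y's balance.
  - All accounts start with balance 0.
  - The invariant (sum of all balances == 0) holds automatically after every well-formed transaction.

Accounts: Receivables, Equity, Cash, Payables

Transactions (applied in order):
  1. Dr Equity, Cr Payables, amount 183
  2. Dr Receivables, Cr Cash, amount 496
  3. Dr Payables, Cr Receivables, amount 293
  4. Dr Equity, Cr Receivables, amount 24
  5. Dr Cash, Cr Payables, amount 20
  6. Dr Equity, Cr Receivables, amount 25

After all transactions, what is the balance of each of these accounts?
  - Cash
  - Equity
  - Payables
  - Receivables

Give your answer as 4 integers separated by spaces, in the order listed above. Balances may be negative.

After txn 1 (Dr Equity, Cr Payables, amount 183): Equity=183 Payables=-183
After txn 2 (Dr Receivables, Cr Cash, amount 496): Cash=-496 Equity=183 Payables=-183 Receivables=496
After txn 3 (Dr Payables, Cr Receivables, amount 293): Cash=-496 Equity=183 Payables=110 Receivables=203
After txn 4 (Dr Equity, Cr Receivables, amount 24): Cash=-496 Equity=207 Payables=110 Receivables=179
After txn 5 (Dr Cash, Cr Payables, amount 20): Cash=-476 Equity=207 Payables=90 Receivables=179
After txn 6 (Dr Equity, Cr Receivables, amount 25): Cash=-476 Equity=232 Payables=90 Receivables=154

Answer: -476 232 90 154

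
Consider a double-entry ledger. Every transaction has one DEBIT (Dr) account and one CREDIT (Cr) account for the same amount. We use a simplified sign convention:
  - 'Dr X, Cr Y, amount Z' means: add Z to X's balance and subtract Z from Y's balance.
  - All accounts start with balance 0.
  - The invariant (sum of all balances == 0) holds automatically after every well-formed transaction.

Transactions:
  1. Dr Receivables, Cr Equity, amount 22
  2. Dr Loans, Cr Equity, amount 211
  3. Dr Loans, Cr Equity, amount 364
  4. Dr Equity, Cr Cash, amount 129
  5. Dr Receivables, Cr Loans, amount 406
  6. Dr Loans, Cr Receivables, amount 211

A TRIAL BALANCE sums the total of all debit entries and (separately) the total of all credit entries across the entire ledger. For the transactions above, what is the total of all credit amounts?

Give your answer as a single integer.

Answer: 1343

Derivation:
Txn 1: credit+=22
Txn 2: credit+=211
Txn 3: credit+=364
Txn 4: credit+=129
Txn 5: credit+=406
Txn 6: credit+=211
Total credits = 1343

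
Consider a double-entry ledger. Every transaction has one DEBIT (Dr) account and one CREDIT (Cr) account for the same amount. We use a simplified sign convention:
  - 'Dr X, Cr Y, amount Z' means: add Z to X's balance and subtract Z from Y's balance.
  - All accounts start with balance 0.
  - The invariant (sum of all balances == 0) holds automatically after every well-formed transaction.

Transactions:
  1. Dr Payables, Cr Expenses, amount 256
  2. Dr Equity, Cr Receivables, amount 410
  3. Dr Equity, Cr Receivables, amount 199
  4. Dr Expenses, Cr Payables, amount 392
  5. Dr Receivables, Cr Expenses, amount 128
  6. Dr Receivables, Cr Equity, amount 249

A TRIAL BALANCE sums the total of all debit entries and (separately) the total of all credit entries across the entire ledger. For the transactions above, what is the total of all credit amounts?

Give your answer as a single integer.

Answer: 1634

Derivation:
Txn 1: credit+=256
Txn 2: credit+=410
Txn 3: credit+=199
Txn 4: credit+=392
Txn 5: credit+=128
Txn 6: credit+=249
Total credits = 1634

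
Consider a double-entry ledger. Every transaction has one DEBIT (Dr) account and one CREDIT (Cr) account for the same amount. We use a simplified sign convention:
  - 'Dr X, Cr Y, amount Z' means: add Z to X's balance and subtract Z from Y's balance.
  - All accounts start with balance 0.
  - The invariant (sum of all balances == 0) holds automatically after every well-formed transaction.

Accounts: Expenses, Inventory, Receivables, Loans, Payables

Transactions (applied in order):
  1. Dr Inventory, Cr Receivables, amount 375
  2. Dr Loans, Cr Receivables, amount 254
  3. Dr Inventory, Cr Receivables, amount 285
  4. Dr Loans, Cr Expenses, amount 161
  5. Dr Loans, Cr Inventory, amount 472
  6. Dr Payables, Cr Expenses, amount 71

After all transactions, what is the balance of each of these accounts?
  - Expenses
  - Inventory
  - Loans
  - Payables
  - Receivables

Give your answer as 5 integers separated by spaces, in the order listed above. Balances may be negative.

After txn 1 (Dr Inventory, Cr Receivables, amount 375): Inventory=375 Receivables=-375
After txn 2 (Dr Loans, Cr Receivables, amount 254): Inventory=375 Loans=254 Receivables=-629
After txn 3 (Dr Inventory, Cr Receivables, amount 285): Inventory=660 Loans=254 Receivables=-914
After txn 4 (Dr Loans, Cr Expenses, amount 161): Expenses=-161 Inventory=660 Loans=415 Receivables=-914
After txn 5 (Dr Loans, Cr Inventory, amount 472): Expenses=-161 Inventory=188 Loans=887 Receivables=-914
After txn 6 (Dr Payables, Cr Expenses, amount 71): Expenses=-232 Inventory=188 Loans=887 Payables=71 Receivables=-914

Answer: -232 188 887 71 -914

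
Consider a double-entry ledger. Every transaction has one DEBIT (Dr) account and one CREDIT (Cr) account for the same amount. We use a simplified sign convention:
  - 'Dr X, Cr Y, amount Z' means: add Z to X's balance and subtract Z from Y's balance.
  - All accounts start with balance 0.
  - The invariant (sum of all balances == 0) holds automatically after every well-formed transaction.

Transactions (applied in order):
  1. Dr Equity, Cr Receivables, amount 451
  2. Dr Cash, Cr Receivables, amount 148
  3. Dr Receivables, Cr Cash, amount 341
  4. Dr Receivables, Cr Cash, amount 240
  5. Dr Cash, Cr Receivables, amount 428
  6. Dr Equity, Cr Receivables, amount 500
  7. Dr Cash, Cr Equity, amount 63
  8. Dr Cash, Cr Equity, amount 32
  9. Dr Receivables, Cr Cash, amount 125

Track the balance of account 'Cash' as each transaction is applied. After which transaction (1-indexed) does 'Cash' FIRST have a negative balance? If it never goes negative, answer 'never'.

Answer: 3

Derivation:
After txn 1: Cash=0
After txn 2: Cash=148
After txn 3: Cash=-193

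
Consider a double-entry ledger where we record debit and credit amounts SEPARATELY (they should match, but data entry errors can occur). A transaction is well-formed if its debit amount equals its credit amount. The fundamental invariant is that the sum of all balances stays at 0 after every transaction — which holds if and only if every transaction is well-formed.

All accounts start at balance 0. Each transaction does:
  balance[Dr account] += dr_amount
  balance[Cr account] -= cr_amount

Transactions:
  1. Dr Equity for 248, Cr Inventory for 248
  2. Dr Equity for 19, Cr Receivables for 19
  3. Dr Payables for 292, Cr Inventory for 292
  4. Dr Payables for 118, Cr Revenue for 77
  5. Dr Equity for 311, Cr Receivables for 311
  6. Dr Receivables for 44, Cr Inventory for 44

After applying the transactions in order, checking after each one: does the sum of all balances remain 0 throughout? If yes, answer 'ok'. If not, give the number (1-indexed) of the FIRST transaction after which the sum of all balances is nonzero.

Answer: 4

Derivation:
After txn 1: dr=248 cr=248 sum_balances=0
After txn 2: dr=19 cr=19 sum_balances=0
After txn 3: dr=292 cr=292 sum_balances=0
After txn 4: dr=118 cr=77 sum_balances=41
After txn 5: dr=311 cr=311 sum_balances=41
After txn 6: dr=44 cr=44 sum_balances=41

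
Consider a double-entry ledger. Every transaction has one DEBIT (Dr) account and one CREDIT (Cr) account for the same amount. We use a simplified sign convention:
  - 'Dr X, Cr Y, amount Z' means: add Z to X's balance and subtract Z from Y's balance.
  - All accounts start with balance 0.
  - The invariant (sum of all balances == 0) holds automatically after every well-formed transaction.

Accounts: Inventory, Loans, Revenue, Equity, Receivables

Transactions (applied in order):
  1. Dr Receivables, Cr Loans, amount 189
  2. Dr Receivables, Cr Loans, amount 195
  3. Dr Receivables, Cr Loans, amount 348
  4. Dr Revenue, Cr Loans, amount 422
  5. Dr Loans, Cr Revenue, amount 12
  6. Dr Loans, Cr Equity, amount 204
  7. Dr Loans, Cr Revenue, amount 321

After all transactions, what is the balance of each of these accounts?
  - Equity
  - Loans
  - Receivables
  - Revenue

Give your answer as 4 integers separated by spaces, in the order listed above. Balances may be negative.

After txn 1 (Dr Receivables, Cr Loans, amount 189): Loans=-189 Receivables=189
After txn 2 (Dr Receivables, Cr Loans, amount 195): Loans=-384 Receivables=384
After txn 3 (Dr Receivables, Cr Loans, amount 348): Loans=-732 Receivables=732
After txn 4 (Dr Revenue, Cr Loans, amount 422): Loans=-1154 Receivables=732 Revenue=422
After txn 5 (Dr Loans, Cr Revenue, amount 12): Loans=-1142 Receivables=732 Revenue=410
After txn 6 (Dr Loans, Cr Equity, amount 204): Equity=-204 Loans=-938 Receivables=732 Revenue=410
After txn 7 (Dr Loans, Cr Revenue, amount 321): Equity=-204 Loans=-617 Receivables=732 Revenue=89

Answer: -204 -617 732 89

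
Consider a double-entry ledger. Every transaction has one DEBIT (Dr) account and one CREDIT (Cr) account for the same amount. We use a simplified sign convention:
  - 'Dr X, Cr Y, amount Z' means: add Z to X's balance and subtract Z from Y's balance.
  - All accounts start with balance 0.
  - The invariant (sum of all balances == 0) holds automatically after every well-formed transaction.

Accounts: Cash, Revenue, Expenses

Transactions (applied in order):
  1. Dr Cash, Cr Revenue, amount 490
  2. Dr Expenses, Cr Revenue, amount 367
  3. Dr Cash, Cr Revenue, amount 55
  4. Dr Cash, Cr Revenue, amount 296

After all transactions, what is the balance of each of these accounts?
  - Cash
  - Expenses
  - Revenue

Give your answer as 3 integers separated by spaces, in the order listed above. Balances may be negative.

Answer: 841 367 -1208

Derivation:
After txn 1 (Dr Cash, Cr Revenue, amount 490): Cash=490 Revenue=-490
After txn 2 (Dr Expenses, Cr Revenue, amount 367): Cash=490 Expenses=367 Revenue=-857
After txn 3 (Dr Cash, Cr Revenue, amount 55): Cash=545 Expenses=367 Revenue=-912
After txn 4 (Dr Cash, Cr Revenue, amount 296): Cash=841 Expenses=367 Revenue=-1208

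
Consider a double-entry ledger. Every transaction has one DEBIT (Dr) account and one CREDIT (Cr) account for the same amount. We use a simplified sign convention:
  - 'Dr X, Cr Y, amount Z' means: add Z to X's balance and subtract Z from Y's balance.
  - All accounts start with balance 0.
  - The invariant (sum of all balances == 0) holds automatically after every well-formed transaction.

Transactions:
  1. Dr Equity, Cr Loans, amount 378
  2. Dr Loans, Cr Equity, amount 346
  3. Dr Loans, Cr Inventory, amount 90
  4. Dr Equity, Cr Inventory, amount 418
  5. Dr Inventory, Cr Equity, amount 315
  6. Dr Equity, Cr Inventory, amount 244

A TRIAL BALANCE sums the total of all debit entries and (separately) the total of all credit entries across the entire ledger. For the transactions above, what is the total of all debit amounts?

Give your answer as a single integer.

Answer: 1791

Derivation:
Txn 1: debit+=378
Txn 2: debit+=346
Txn 3: debit+=90
Txn 4: debit+=418
Txn 5: debit+=315
Txn 6: debit+=244
Total debits = 1791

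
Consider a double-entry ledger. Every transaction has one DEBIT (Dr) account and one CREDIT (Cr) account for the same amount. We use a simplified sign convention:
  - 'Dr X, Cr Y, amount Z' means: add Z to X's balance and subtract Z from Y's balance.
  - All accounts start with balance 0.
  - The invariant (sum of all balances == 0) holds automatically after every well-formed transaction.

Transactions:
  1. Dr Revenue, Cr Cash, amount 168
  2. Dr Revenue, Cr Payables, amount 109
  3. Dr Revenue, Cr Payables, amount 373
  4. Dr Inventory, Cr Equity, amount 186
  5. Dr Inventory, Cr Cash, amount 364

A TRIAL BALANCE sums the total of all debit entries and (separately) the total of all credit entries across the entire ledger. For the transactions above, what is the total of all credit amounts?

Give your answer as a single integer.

Answer: 1200

Derivation:
Txn 1: credit+=168
Txn 2: credit+=109
Txn 3: credit+=373
Txn 4: credit+=186
Txn 5: credit+=364
Total credits = 1200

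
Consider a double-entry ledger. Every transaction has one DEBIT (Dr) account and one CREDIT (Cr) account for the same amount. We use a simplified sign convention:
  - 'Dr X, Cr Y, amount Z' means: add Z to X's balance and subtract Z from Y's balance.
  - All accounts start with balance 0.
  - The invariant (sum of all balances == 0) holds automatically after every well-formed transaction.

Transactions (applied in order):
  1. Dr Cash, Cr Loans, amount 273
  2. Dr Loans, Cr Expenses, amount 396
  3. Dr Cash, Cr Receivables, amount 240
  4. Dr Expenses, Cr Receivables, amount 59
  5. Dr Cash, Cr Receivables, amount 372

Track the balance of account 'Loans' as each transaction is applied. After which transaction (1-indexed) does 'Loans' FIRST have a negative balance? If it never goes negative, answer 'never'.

After txn 1: Loans=-273

Answer: 1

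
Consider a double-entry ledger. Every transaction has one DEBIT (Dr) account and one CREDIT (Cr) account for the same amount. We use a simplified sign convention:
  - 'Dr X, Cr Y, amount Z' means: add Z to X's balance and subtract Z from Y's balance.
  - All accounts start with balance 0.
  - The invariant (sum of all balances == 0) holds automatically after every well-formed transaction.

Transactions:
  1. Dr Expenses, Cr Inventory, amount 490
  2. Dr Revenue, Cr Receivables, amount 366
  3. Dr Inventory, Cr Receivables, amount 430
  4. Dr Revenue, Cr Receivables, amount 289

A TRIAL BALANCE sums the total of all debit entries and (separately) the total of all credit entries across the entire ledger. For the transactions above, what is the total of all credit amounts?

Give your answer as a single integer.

Answer: 1575

Derivation:
Txn 1: credit+=490
Txn 2: credit+=366
Txn 3: credit+=430
Txn 4: credit+=289
Total credits = 1575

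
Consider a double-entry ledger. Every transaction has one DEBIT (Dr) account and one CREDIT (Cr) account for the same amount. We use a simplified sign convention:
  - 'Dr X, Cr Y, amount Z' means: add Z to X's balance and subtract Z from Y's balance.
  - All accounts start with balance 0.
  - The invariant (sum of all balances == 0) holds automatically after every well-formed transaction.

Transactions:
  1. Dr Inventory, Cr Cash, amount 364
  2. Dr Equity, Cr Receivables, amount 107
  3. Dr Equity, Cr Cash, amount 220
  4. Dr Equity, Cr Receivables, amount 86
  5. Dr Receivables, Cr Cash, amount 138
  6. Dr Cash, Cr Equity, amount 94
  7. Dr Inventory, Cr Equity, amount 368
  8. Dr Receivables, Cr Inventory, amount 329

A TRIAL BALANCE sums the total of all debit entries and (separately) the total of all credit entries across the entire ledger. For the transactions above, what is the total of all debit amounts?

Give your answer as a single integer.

Answer: 1706

Derivation:
Txn 1: debit+=364
Txn 2: debit+=107
Txn 3: debit+=220
Txn 4: debit+=86
Txn 5: debit+=138
Txn 6: debit+=94
Txn 7: debit+=368
Txn 8: debit+=329
Total debits = 1706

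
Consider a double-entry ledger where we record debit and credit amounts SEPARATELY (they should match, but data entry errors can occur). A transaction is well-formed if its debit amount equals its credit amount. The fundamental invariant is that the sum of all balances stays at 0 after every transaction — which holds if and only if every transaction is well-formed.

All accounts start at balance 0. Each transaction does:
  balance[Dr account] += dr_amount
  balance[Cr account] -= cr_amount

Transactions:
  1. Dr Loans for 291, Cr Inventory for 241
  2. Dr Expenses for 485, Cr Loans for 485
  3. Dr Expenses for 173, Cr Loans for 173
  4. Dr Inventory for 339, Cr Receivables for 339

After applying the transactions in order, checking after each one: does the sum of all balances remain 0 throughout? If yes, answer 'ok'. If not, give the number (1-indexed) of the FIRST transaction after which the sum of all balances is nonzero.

Answer: 1

Derivation:
After txn 1: dr=291 cr=241 sum_balances=50
After txn 2: dr=485 cr=485 sum_balances=50
After txn 3: dr=173 cr=173 sum_balances=50
After txn 4: dr=339 cr=339 sum_balances=50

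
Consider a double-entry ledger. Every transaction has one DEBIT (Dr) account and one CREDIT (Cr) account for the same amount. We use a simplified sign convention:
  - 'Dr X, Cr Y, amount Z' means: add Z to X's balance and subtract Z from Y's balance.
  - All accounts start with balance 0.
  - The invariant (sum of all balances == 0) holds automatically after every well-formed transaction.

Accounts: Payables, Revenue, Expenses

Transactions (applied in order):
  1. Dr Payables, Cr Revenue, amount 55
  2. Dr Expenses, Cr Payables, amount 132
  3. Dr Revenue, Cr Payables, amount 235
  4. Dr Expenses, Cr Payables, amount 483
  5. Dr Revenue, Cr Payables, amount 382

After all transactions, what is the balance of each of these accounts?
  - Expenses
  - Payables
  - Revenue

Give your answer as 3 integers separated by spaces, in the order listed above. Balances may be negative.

After txn 1 (Dr Payables, Cr Revenue, amount 55): Payables=55 Revenue=-55
After txn 2 (Dr Expenses, Cr Payables, amount 132): Expenses=132 Payables=-77 Revenue=-55
After txn 3 (Dr Revenue, Cr Payables, amount 235): Expenses=132 Payables=-312 Revenue=180
After txn 4 (Dr Expenses, Cr Payables, amount 483): Expenses=615 Payables=-795 Revenue=180
After txn 5 (Dr Revenue, Cr Payables, amount 382): Expenses=615 Payables=-1177 Revenue=562

Answer: 615 -1177 562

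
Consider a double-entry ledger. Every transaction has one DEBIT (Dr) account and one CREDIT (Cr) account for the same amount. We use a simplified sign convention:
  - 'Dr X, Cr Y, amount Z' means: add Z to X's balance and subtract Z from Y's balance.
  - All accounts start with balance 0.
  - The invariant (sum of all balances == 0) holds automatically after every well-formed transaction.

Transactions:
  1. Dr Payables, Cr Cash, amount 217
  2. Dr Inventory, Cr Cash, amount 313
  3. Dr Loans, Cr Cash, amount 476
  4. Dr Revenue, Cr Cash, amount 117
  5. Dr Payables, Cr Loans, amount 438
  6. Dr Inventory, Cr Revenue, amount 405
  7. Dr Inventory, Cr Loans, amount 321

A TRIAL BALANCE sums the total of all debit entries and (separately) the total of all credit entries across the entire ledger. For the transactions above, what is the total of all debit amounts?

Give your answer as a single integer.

Answer: 2287

Derivation:
Txn 1: debit+=217
Txn 2: debit+=313
Txn 3: debit+=476
Txn 4: debit+=117
Txn 5: debit+=438
Txn 6: debit+=405
Txn 7: debit+=321
Total debits = 2287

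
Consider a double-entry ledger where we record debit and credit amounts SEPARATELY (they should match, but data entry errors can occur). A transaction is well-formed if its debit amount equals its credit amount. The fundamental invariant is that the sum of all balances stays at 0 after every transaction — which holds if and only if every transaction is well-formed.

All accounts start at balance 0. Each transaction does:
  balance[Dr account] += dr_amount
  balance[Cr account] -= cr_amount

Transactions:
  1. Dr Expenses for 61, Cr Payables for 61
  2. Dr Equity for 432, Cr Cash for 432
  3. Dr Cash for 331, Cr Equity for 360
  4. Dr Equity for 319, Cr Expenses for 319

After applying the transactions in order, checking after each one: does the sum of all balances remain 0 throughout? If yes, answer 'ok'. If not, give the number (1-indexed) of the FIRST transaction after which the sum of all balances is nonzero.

After txn 1: dr=61 cr=61 sum_balances=0
After txn 2: dr=432 cr=432 sum_balances=0
After txn 3: dr=331 cr=360 sum_balances=-29
After txn 4: dr=319 cr=319 sum_balances=-29

Answer: 3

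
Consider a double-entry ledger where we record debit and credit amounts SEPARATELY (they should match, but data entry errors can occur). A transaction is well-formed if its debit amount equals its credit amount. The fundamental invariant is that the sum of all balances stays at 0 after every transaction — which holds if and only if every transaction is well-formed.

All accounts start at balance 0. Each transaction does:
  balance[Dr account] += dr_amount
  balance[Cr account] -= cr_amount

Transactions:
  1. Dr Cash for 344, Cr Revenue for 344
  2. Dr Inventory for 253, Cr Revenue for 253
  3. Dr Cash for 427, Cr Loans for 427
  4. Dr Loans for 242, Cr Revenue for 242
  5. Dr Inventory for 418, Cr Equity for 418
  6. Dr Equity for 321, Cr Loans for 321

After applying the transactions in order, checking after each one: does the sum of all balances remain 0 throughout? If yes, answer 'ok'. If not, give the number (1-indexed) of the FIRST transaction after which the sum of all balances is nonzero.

After txn 1: dr=344 cr=344 sum_balances=0
After txn 2: dr=253 cr=253 sum_balances=0
After txn 3: dr=427 cr=427 sum_balances=0
After txn 4: dr=242 cr=242 sum_balances=0
After txn 5: dr=418 cr=418 sum_balances=0
After txn 6: dr=321 cr=321 sum_balances=0

Answer: ok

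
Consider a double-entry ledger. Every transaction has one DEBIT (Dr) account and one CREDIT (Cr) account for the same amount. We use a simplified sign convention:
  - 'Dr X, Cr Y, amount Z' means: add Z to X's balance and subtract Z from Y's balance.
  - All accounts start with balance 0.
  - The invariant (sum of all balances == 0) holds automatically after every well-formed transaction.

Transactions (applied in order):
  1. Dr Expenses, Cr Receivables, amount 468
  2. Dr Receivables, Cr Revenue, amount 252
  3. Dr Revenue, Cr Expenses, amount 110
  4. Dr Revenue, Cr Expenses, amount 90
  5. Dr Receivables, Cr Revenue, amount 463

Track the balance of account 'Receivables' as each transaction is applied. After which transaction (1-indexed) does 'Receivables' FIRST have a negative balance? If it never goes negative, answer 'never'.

Answer: 1

Derivation:
After txn 1: Receivables=-468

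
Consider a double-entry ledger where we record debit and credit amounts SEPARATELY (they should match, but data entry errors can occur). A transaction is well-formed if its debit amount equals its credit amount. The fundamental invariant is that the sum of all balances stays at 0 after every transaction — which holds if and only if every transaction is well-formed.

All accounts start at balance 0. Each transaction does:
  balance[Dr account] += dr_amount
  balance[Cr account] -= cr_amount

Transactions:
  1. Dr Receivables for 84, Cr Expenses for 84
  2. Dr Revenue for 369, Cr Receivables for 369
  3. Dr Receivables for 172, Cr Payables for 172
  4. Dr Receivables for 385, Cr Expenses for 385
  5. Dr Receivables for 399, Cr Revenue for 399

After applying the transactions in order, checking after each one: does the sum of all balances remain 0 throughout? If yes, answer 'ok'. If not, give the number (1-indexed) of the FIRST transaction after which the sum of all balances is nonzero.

Answer: ok

Derivation:
After txn 1: dr=84 cr=84 sum_balances=0
After txn 2: dr=369 cr=369 sum_balances=0
After txn 3: dr=172 cr=172 sum_balances=0
After txn 4: dr=385 cr=385 sum_balances=0
After txn 5: dr=399 cr=399 sum_balances=0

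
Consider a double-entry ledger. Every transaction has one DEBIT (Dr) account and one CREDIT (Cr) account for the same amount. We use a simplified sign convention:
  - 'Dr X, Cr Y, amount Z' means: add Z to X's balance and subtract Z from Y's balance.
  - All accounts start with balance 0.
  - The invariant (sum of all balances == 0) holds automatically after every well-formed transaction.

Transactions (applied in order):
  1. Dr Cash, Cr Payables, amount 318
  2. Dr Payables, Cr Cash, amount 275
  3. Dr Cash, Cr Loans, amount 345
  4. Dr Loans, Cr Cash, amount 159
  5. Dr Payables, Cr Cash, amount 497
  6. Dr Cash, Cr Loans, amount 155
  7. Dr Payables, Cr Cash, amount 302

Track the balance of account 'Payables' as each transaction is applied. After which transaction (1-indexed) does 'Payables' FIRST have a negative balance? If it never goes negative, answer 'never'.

After txn 1: Payables=-318

Answer: 1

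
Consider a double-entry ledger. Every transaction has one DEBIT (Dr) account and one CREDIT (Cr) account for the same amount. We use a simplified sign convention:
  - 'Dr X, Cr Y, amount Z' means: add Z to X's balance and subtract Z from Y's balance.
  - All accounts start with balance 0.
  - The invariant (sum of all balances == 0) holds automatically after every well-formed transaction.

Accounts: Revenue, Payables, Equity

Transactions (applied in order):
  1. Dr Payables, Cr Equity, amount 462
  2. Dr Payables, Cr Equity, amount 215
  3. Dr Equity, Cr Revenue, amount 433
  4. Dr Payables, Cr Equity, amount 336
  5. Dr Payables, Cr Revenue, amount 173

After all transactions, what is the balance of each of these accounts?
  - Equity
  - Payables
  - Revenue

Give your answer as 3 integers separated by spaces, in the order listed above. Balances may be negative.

After txn 1 (Dr Payables, Cr Equity, amount 462): Equity=-462 Payables=462
After txn 2 (Dr Payables, Cr Equity, amount 215): Equity=-677 Payables=677
After txn 3 (Dr Equity, Cr Revenue, amount 433): Equity=-244 Payables=677 Revenue=-433
After txn 4 (Dr Payables, Cr Equity, amount 336): Equity=-580 Payables=1013 Revenue=-433
After txn 5 (Dr Payables, Cr Revenue, amount 173): Equity=-580 Payables=1186 Revenue=-606

Answer: -580 1186 -606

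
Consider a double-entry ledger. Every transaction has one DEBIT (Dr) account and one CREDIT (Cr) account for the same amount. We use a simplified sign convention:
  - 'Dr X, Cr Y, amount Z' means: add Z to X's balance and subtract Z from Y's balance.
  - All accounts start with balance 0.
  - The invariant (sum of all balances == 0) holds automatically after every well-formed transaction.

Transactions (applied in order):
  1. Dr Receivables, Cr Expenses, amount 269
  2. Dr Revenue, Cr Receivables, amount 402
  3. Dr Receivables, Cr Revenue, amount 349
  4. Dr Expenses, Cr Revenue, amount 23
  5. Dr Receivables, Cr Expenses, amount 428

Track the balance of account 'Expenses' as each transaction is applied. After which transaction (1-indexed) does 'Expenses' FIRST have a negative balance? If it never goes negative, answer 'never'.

After txn 1: Expenses=-269

Answer: 1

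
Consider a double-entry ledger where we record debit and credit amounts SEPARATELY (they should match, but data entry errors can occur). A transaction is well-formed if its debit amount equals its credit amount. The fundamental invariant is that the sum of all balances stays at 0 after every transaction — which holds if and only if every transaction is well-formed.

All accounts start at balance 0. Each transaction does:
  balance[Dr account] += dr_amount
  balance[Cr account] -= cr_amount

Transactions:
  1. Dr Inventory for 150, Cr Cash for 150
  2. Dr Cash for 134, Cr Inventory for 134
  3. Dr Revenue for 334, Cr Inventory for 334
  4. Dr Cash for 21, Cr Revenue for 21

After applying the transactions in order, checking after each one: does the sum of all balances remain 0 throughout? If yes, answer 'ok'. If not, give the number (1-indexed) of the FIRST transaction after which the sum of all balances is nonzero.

After txn 1: dr=150 cr=150 sum_balances=0
After txn 2: dr=134 cr=134 sum_balances=0
After txn 3: dr=334 cr=334 sum_balances=0
After txn 4: dr=21 cr=21 sum_balances=0

Answer: ok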